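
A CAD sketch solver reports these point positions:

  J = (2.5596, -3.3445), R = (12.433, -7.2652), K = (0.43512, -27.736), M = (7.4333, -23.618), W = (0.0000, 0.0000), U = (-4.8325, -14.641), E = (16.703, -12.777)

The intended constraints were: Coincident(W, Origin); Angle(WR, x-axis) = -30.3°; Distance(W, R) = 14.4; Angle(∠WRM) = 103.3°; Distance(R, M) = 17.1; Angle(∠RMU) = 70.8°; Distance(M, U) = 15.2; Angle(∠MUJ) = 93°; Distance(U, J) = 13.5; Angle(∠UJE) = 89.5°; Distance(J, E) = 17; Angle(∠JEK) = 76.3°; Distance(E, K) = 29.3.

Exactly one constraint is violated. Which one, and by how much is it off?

Distance(E, K) = 29.3 — off by 7.20.

W = (0.00, 0.00) ✓; WR at -30.30° ✓; |WR| = 14.40 ✓; ∠WRM = 103.3° ✓; |RM| = 17.10 ✓; ∠RMU = 70.80° ✓; |MU| = 15.20 ✓; ∠MUJ = 93.00° ✓; |UJ| = 13.50 ✓; ∠UJE = 89.50° ✓; |JE| = 17.00 ✓; ∠JEK = 76.30° ✓; |EK| = 22.10 ✗.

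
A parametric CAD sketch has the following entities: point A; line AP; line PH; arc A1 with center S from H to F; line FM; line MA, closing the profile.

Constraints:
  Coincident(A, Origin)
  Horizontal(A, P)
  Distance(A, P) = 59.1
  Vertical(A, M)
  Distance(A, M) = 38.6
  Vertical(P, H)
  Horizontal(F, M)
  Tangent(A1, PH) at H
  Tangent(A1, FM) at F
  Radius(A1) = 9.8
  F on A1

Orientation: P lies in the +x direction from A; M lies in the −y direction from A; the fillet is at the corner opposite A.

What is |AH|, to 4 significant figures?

65.74

The virtual corner opposite A is at (59.10, -38.60). A1 meets PH tangentially, so SH is at right angles to PH and the tangent condition forces SF to be normal to FM, with radius 9.8, so the center S sits 9.8 in from both sides at S = (49.30, -28.80). That places the tangent points at H = (59.10, -28.80) on PH and F = (49.30, -38.60) on FM. Then |AH| = |H − A| = 65.74.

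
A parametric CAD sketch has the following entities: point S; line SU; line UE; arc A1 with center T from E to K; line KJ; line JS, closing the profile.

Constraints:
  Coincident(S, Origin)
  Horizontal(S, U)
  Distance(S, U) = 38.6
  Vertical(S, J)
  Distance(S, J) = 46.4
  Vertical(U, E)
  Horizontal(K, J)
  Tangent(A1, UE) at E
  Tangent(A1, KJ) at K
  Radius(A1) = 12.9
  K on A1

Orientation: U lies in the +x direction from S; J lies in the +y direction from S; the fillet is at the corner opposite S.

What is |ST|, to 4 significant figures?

42.22

SJ is vertical with |SJ| = 46.4 and J on the +y side, so J = (0.000, 46.40). The virtual corner opposite S is at (38.60, 46.40). A1 meets UE tangentially, so TE is at right angles to UE and A1 meets KJ tangentially, so TK is at right angles to KJ, with radius 12.9, so the center T sits 12.9 in from both sides at T = (25.70, 33.50). Then |ST| = |T − S| = 42.22.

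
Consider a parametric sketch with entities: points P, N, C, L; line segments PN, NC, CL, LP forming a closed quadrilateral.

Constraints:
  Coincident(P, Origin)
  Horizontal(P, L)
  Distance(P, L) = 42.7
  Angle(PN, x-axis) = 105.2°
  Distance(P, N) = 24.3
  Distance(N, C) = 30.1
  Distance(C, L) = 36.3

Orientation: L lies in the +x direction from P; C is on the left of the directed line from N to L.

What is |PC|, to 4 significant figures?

38.09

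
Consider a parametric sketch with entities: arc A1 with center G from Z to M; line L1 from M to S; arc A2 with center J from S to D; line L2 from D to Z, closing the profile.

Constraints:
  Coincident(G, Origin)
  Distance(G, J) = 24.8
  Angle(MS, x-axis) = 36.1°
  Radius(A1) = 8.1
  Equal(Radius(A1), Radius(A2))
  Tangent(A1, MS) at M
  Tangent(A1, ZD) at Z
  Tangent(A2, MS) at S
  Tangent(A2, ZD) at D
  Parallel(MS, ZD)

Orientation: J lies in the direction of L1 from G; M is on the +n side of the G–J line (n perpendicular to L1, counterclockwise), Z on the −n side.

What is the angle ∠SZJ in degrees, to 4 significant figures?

15.07°

The slot axis is L1's direction at 36.1°, so u = (cos 36.1°, sin 36.1°) = (0.8080, 0.5892) and n = (−sin 36.1°, cos 36.1°) = (-0.5892, 0.8080). G is at the origin and J lies 24.8 along u from G, so J = 24.8·u = (20.04, 14.61). Tangency of A1 to both parallel lines with radius 8.1 puts M and Z at G ± 8.1·n: M = (-4.772, 6.545), Z = (4.772, -6.545). Equal radii place S and D the same way about J: S = J + 8.1·n = (15.27, 21.16), D = J − 8.1·n = (24.81, 8.067). Then cos ∠SZJ = ZS·ZJ / (|ZS||ZJ|), giving 15.07°.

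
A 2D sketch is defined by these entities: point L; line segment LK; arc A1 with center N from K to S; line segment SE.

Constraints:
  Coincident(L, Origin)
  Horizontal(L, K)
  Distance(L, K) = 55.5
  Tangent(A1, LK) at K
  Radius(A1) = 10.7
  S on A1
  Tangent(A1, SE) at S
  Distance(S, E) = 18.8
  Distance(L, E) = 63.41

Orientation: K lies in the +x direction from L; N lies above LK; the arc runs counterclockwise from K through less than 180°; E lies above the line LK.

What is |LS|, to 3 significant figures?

66.6

Checks: |NS| = 10.70 ✓; ∠(NS, SE) = 90.00° ✓; |SE| = 18.80 ✓; |LE| = 63.41 ✓.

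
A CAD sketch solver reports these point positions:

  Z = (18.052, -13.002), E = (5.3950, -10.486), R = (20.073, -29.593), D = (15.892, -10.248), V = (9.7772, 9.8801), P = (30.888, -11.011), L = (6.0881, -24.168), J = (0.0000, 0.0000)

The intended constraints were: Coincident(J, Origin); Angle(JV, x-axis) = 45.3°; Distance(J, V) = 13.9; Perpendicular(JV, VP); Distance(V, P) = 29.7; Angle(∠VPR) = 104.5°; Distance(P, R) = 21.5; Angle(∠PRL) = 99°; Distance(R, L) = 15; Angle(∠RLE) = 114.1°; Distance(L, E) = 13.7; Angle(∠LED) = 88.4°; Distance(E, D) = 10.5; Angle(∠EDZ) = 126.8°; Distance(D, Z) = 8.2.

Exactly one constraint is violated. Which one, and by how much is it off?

Distance(D, Z) = 8.2 — off by 4.70.

J = (0.00, 0.00) ✓; JV at 45.30° ✓; |JV| = 13.90 ✓; ∠(JV, VP) = 90.00° ✓; |VP| = 29.70 ✓; ∠VPR = 104.5° ✓; |PR| = 21.50 ✓; ∠PRL = 99.00° ✓; |RL| = 15.00 ✓; ∠RLE = 114.1° ✓; |LE| = 13.70 ✓; ∠LED = 88.40° ✓; |ED| = 10.50 ✓; ∠EDZ = 126.8° ✓; |DZ| = 3.500 ✗.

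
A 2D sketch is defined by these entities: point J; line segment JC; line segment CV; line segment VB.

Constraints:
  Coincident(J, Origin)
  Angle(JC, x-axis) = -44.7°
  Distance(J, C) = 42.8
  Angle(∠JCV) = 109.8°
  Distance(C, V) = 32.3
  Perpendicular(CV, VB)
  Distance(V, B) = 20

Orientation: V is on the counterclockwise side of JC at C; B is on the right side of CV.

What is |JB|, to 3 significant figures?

76.3

J is at the origin; JC runs at -44.7° with length 42.8, so C = 42.8·(cos -44.7°, sin -44.7°) = (30.4, -30.1). ∠JCV = 109.8°, so CV runs at -44.7° + (180° − 109.8°) = 25.5° from the x-axis; with |CV| = 32.3, V = C + 32.3·(cos 25.5°, sin 25.5°) = (59.6, -16.2). CV ⟂ VB; with |VB| = 20.0 on the right of CV, B = V + 20.0·(0.431, -0.903) = (68.2, -34.3). Then |JB| = |B − J| = 76.3.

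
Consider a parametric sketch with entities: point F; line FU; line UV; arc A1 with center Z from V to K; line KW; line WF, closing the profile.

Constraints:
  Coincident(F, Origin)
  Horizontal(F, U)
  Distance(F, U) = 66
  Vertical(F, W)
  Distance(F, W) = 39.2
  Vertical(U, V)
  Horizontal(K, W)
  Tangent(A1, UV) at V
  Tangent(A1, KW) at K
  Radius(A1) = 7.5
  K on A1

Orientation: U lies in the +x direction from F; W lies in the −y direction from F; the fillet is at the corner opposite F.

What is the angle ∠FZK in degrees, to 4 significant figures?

118.5°

The virtual corner opposite F is at (66.00, -39.20). Tangency of A1 to UV means the radius ZV is perpendicular to UV and the tangent condition forces ZK to be normal to KW, with radius 7.5, so the center Z sits 7.5 in from both sides at Z = (58.50, -31.70). That places the tangent points at V = (66.00, -31.70) on UV and K = (58.50, -39.20) on KW. Then cos ∠FZK = ZF·ZK / (|ZF||ZK|), giving 118.5°.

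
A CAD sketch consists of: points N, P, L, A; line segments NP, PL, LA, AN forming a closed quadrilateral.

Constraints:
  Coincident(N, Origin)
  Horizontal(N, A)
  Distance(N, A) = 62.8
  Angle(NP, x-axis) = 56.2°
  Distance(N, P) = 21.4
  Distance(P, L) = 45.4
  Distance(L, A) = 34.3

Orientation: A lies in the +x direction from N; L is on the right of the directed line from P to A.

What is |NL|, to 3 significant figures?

41.3

Checks: |PL| = 45.40 ✓; |LA| = 34.30 ✓.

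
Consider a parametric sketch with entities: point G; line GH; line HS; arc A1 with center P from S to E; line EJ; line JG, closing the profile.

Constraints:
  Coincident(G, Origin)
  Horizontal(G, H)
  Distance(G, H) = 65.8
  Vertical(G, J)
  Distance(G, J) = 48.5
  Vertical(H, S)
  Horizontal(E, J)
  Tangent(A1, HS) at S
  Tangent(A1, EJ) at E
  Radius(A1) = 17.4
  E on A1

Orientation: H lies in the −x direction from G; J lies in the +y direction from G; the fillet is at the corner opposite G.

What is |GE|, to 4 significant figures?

68.52

G is at the origin; G and H share the same y with |GH| = 65.8 and H on the −x side, so H = (-65.80, 0.000). G and J share the same x with |GJ| = 48.5 and J on the +y side, so J = (0.000, 48.50). The virtual corner opposite G is at (-65.80, 48.50). Since A1 is tangent to HS there, PS ⟂ HS and since A1 is tangent to EJ there, PE ⟂ EJ, with radius 17.4, so the center P sits 17.4 in from both sides at P = (-48.40, 31.10). That places the tangent points at S = (-65.80, 31.10) on HS and E = (-48.40, 48.50) on EJ. Then |GE| = |E − G| = 68.52.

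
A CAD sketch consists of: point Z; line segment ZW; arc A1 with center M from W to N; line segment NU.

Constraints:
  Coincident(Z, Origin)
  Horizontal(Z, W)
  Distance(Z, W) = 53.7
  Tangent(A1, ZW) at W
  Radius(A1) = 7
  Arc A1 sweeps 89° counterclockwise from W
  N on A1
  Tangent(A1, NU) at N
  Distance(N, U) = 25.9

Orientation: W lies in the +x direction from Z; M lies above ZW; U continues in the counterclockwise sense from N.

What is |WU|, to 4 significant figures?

33.61

On A1, W sits at bearing -90° from M; an 89° counterclockwise sweep puts N at bearing -1°, so N = M + 7.0·(cos -1°, sin -1°) = (60.70, 6.878). Since A1 is tangent to NU there, MN ⟂ NU, so NU runs along (−sin -1°, cos -1°); with |NU| = 25.9, U = (61.15, 32.77). Then |WU| = |U − W| = 33.61.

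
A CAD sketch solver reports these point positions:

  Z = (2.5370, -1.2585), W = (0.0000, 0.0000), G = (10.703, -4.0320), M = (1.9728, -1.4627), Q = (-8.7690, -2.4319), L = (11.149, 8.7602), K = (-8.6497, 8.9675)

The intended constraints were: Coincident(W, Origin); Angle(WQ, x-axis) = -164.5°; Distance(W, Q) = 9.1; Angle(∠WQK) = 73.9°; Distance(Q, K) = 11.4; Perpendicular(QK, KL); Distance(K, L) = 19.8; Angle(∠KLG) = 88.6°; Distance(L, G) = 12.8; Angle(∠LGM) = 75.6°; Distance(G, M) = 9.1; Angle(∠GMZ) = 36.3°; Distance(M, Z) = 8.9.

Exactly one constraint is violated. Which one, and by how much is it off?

Distance(M, Z) = 8.9 — off by 8.30.

W = (0.00, 0.00) ✓; WQ at -164.5° ✓; |WQ| = 9.100 ✓; ∠WQK = 73.90° ✓; |QK| = 11.40 ✓; ∠(QK, KL) = 90.00° ✓; |KL| = 19.80 ✓; ∠KLG = 88.60° ✓; |LG| = 12.80 ✓; ∠LGM = 75.60° ✓; |GM| = 9.100 ✓; ∠GMZ = 36.30° ✓; |MZ| = 0.6000 ✗.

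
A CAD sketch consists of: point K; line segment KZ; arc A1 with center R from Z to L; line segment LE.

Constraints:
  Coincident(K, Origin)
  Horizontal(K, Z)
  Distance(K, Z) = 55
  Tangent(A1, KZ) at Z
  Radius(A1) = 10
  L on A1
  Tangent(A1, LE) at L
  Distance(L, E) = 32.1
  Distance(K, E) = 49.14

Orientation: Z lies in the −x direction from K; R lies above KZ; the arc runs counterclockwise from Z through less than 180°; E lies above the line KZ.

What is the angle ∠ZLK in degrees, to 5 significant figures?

138.44°

K is at the origin; K and Z share the same y with |KZ| = 55.0 and Z on the −x side, so Z = (-55.000, 0.0000). Since A1 is tangent to KZ there, RZ ⟂ KZ, so R = Z + (0, 10) = (-55.000, 10.000). Since RL ⟂ LE (tangency), |RE| = √(10.0² + 32.1²) = 33.622 regardless of where L sits on A1. So E lies on both circle(K, 49.14) and circle(R, 33.622); the above-KZ intersection is E = (-33.558, 35.897). L is the foot of the tangent from E: L = (-45.749, 6.2021).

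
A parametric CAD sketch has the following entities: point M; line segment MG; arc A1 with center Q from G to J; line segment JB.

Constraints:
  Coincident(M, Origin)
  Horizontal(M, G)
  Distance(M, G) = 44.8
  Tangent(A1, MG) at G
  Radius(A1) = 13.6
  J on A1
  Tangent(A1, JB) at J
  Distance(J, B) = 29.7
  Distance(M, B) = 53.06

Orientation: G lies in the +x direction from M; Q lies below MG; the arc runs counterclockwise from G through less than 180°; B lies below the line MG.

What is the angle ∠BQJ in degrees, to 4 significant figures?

65.40°

M is at the origin; MG is horizontal with |MG| = 44.8 and G on the +x side, so G = (44.80, 0.000). Tangency of A1 to MG means the radius QG is perpendicular to MG, so Q = G + (0, -13.6) = (44.80, -13.60). Since QJ ⟂ JB (tangency), |QB| = √(13.6² + 29.7²) = 32.67 regardless of where J sits on A1. So B lies on both circle(M, 53.06) and circle(Q, 32.67); the below-MG intersection is B = (30.88, -43.15). J is the foot of the tangent from B: J = (31.20, -13.45).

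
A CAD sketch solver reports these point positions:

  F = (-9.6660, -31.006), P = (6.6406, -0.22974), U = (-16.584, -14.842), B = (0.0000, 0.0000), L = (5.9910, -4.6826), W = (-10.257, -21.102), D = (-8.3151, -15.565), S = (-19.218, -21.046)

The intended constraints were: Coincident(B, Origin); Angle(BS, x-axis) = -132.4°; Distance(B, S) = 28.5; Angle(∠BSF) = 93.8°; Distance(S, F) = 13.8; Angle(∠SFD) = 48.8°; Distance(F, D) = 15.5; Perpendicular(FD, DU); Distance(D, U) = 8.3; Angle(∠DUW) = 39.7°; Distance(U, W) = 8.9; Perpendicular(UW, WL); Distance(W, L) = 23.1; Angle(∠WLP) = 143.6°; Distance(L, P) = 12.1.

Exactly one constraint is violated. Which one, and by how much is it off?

Distance(L, P) = 12.1 — off by 7.60.

B = (0.00, 0.00) ✓; BS at -132.4° ✓; |BS| = 28.50 ✓; ∠BSF = 93.80° ✓; |SF| = 13.80 ✓; ∠SFD = 48.80° ✓; |FD| = 15.50 ✓; ∠(FD, DU) = 90.00° ✓; |DU| = 8.300 ✓; ∠DUW = 39.70° ✓; |UW| = 8.900 ✓; ∠(UW, WL) = 90.00° ✓; |WL| = 23.10 ✓; ∠WLP = 143.6° ✓; |LP| = 4.500 ✗.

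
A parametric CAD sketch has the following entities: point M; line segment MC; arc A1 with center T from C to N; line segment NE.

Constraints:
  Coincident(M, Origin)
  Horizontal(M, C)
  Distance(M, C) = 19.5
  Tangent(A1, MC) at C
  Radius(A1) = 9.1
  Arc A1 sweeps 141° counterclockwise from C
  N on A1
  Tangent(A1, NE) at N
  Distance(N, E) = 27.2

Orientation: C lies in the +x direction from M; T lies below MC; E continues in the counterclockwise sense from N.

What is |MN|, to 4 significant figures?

21.24

M is at the origin; M and C share the same y with |MC| = 19.5 and C on the +x side, so C = (19.50, 0.000). Since A1 is tangent to MC there, TC ⟂ MC, so T = C + (0, -9.1) = (19.50, -9.100). On A1, C sits at bearing 90° from T; a 141° counterclockwise sweep puts N at bearing 231°, so N = T + 9.1·(cos 231°, sin 231°) = (13.77, -16.17). Then |MN| = |N − M| = 21.24.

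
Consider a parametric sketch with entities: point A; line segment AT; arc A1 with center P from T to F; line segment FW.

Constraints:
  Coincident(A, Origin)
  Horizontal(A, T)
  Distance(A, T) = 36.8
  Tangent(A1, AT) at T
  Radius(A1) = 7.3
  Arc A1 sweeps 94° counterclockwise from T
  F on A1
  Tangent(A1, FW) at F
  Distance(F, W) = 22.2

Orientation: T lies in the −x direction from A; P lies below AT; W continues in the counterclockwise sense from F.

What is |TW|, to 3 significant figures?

30.5

On A1, T sits at bearing 90° from P; a 94° counterclockwise sweep puts F at bearing 184°, so F = P + 7.3·(cos 184°, sin 184°) = (-44.1, -7.81). The tangent condition forces PF to be normal to FW, so FW runs along (−sin 184°, cos 184°); with |FW| = 22.2, W = (-42.5, -30.0). Then |TW| = |W − T| = 30.5.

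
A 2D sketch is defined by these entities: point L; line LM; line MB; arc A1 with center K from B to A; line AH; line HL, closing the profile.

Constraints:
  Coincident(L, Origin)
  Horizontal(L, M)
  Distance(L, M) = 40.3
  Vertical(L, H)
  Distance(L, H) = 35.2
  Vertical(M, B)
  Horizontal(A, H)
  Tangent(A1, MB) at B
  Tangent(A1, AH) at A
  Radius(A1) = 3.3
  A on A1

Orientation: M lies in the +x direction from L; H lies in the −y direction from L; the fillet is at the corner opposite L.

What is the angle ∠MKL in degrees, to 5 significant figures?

55.139°

L and H share the same x with |LH| = 35.2 and H on the −y side, so H = (0.0000, -35.200). The virtual corner opposite L is at (40.300, -35.200). Tangency of A1 to MB means the radius KB is perpendicular to MB and tangency of A1 to AH means the radius KA is perpendicular to AH, with radius 3.3, so the center K sits 3.3 in from both sides at K = (37.000, -31.900). Then cos ∠MKL = KM·KL / (|KM||KL|), giving 55.139°.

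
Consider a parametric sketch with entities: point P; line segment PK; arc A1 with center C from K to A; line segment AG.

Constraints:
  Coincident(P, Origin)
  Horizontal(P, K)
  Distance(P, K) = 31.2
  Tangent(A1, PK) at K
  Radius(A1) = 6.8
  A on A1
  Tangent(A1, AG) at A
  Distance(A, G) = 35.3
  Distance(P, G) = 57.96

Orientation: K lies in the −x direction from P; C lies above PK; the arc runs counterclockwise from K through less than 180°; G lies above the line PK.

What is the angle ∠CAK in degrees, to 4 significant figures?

32.13°

P is at the origin; PK is horizontal with |PK| = 31.2 and K on the −x side, so K = (-31.20, 0.000). A1 meets PK tangentially, so CK is at right angles to PK, so C = K + (0, 6.8) = (-31.20, 6.800). Since CA ⟂ AG (tangency), |CG| = √(6.8² + 35.3²) = 35.95 regardless of where A sits on A1. So G lies on both circle(P, 57.96) and circle(C, 35.95); the above-PK intersection is G = (-40.41, 41.55). A is the foot of the tangent from G: A = (-25.08, 9.754).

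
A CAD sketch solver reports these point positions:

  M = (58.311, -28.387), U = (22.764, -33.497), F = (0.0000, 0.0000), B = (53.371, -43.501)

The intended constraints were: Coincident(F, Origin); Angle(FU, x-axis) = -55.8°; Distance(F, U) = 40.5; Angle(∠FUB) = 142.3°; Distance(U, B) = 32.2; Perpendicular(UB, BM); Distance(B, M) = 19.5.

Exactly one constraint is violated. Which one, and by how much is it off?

Distance(B, M) = 19.5 — off by 3.60.

F = (0.00, 0.00) ✓; FU at -55.80° ✓; |FU| = 40.50 ✓; ∠FUB = 142.3° ✓; |UB| = 32.20 ✓; ∠(UB, BM) = 90.00° ✓; |BM| = 15.90 ✗.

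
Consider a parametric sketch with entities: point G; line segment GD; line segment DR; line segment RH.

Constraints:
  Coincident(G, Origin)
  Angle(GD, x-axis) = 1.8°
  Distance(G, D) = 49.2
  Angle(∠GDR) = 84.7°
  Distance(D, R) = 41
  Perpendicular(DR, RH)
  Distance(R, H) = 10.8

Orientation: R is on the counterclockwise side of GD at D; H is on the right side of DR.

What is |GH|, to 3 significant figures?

70.0

∠GDR = 84.7°, so DR runs at 1.8° + (180° − 84.7°) = 97.1° from the x-axis; with |DR| = 41.0, R = D + 41.0·(cos 97.1°, sin 97.1°) = (44.1, 42.2). DR is perpendicular to RH; with |RH| = 10.8 on the right of DR, H = R + 10.8·(0.992, 0.124) = (54.8, 43.6). Then |GH| = |H − G| = 70.0.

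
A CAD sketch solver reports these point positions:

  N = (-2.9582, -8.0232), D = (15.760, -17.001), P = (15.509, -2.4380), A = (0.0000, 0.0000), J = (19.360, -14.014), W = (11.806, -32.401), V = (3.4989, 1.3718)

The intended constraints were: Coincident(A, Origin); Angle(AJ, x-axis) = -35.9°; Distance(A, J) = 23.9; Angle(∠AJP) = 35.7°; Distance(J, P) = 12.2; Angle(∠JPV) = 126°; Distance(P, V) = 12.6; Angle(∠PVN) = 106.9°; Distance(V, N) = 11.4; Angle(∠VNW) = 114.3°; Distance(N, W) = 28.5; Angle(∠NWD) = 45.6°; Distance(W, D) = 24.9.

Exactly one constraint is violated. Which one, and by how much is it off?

Distance(W, D) = 24.9 — off by 9.00.

A = (0.00, 0.00) ✓; AJ at -35.90° ✓; |AJ| = 23.90 ✓; ∠AJP = 35.70° ✓; |JP| = 12.20 ✓; ∠JPV = 126.0° ✓; |PV| = 12.60 ✓; ∠PVN = 106.9° ✓; |VN| = 11.40 ✓; ∠VNW = 114.3° ✓; |NW| = 28.50 ✓; ∠NWD = 45.60° ✓; |WD| = 15.90 ✗.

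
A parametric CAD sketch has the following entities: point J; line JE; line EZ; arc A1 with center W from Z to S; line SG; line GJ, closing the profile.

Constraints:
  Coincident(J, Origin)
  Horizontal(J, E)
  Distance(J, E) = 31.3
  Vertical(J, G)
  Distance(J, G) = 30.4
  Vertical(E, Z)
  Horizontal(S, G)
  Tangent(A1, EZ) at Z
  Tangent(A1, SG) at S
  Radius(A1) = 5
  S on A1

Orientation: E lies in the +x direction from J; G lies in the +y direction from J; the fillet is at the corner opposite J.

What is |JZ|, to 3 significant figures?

40.3

The virtual corner opposite J is at (31.3, 30.4). The tangent condition forces WZ to be normal to EZ and since A1 is tangent to SG there, WS ⟂ SG, with radius 5.0, so the center W sits 5.0 in from both sides at W = (26.3, 25.4). That places the tangent points at Z = (31.3, 25.4) on EZ and S = (26.3, 30.4) on SG. Then |JZ| = |Z − J| = 40.3.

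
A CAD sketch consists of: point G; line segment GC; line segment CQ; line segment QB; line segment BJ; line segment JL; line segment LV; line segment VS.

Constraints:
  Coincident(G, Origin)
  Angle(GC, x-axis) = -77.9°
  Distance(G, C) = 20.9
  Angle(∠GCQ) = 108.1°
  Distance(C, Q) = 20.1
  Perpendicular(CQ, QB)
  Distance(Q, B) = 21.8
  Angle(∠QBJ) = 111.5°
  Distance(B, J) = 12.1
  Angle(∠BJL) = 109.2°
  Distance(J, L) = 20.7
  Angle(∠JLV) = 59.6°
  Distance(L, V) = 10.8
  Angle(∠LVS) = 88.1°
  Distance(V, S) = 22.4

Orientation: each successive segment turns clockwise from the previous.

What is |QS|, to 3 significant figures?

32.6

G is at the origin; GC runs at -77.9° with length 20.9, so C = (4.38, -20.4). ∠GCQ = 108.1° gives CQ at -150° from the x-axis; with |CQ| = 20.1, Q = (-13.0, -30.5). CQ ⟂ QB, so QB runs at 120°; with |QB| = 21.8, B = (-24.0, -11.7). ∠QBJ = 111.5° gives BJ at 51.7° from the x-axis; with |BJ| = 12.1, J = (-16.5, -2.21). ∠BJL = 109.2° gives JL at -19.1° from the x-axis; with |JL| = 20.7, L = (3.10, -8.98). ∠JLV = 59.6° gives LV at -140° from the x-axis; with |LV| = 10.8, V = (-5.11, -16.0). ∠LVS = 88.1° gives VS at 129° from the x-axis; with |VS| = 22.4, S = (-19.1, 1.51). Then |QS| = |S − Q| = 32.6.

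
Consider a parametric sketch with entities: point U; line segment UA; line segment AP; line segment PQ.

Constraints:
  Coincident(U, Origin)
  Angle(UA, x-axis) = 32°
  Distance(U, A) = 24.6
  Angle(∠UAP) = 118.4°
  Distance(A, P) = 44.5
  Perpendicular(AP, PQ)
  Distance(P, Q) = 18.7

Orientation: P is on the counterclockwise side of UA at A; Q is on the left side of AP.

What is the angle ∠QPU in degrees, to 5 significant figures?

68.941°

U is at the origin; UA runs at 32.0° with length 24.6, so A = 24.6·(cos 32.0°, sin 32.0°) = (20.862, 13.036). ∠UAP = 118.4°, so AP runs at 32.0° + (180° − 118.4°) = 93.600° from the x-axis; with |AP| = 44.5, P = A + 44.5·(cos 93.600°, sin 93.600°) = (18.068, 57.448). AP ⟂ PQ; with |PQ| = 18.7 on the left of AP, Q = P + 18.7·(-0.99803, -0.062791) = (-0.59529, 56.274). Then cos ∠QPU = PQ·PU / (|PQ||PU|), giving 68.941°.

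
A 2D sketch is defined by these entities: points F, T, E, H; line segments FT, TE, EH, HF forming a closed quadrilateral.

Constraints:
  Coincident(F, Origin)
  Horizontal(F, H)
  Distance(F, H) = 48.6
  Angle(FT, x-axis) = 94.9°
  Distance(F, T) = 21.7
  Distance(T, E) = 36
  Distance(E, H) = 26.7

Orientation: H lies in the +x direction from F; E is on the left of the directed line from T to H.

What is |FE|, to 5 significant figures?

40.854

Checks: |TE| = 36.00 ✓; |EH| = 26.70 ✓.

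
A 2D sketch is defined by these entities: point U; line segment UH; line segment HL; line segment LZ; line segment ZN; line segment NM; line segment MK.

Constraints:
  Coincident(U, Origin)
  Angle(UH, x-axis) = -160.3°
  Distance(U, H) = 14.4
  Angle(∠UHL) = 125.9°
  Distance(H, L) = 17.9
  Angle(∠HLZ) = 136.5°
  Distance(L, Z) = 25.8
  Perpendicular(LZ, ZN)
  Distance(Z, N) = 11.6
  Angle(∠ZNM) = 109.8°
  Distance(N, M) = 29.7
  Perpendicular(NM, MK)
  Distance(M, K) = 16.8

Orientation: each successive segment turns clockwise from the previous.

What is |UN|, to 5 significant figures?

39.812

U is at the origin; UH runs at -160.3° with length 14.4, so H = (-13.557, -4.8542). ∠UHL = 125.9° gives HL at 145.60° from the x-axis; with |HL| = 17.9, L = (-28.327, 5.2587). ∠HLZ = 136.5° gives LZ at 102.10° from the x-axis; with |LZ| = 25.8, Z = (-33.735, 30.486). The perpendicularity gives ZN at right angles to LZ, so ZN runs at 12.100°; with |ZN| = 11.6, N = (-22.393, 32.917). Then |UN| = |N − U| = 39.812.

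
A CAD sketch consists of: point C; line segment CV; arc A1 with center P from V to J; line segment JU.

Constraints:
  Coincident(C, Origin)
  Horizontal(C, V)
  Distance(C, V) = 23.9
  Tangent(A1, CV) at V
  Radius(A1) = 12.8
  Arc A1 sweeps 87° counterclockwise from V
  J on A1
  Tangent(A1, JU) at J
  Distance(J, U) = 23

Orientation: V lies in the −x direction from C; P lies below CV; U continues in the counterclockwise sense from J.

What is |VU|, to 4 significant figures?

37.78

On A1, V sits at bearing 90° from P; an 87° counterclockwise sweep puts J at bearing 177°, so J = P + 12.8·(cos 177°, sin 177°) = (-36.68, -12.13). Since A1 is tangent to JU there, PJ ⟂ JU, so JU runs along (−sin 177°, cos 177°); with |JU| = 23.0, U = (-37.89, -35.10). Then |VU| = |U − V| = 37.78.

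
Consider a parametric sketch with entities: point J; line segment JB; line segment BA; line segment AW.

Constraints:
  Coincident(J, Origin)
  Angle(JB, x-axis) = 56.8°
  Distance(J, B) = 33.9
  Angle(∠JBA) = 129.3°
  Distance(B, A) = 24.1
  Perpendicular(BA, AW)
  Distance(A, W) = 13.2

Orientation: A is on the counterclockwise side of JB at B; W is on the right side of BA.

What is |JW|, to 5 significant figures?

60.264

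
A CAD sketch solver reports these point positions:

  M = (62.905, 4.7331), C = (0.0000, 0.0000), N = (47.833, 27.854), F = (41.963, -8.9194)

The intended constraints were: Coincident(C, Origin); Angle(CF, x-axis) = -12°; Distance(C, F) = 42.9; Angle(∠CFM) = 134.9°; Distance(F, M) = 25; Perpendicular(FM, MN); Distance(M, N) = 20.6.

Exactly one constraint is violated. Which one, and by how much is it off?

Distance(M, N) = 20.6 — off by 7.00.

C = (0.00, 0.00) ✓; CF at -12.00° ✓; |CF| = 42.90 ✓; ∠CFM = 134.9° ✓; |FM| = 25.00 ✓; ∠(FM, MN) = 90.00° ✓; |MN| = 27.60 ✗.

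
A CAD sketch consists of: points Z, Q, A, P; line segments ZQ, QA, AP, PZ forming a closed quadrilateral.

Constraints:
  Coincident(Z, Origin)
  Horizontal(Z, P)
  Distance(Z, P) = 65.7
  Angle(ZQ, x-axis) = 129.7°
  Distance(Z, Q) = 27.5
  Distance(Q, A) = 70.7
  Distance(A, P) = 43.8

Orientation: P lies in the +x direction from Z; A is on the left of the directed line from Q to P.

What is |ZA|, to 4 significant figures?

64.89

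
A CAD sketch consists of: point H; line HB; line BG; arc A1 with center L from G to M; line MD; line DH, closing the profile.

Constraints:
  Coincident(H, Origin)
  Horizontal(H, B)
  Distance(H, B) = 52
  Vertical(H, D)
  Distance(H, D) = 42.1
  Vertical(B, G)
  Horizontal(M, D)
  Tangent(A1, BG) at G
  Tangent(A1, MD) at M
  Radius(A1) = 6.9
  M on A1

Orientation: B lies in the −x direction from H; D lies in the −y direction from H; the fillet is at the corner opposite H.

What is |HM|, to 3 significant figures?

61.7

H is at the origin; HB is horizontal with |HB| = 52.0 and B on the −x side, so B = (-52.0, 0.00). HD is vertical with |HD| = 42.1 and D on the −y side, so D = (0.00, -42.1). The virtual corner opposite H is at (-52.0, -42.1). The tangent condition forces LG to be normal to BG and tangency of A1 to MD means the radius LM is perpendicular to MD, with radius 6.9, so the center L sits 6.9 in from both sides at L = (-45.1, -35.2). That places the tangent points at G = (-52.0, -35.2) on BG and M = (-45.1, -42.1) on MD. Then |HM| = |M − H| = 61.7.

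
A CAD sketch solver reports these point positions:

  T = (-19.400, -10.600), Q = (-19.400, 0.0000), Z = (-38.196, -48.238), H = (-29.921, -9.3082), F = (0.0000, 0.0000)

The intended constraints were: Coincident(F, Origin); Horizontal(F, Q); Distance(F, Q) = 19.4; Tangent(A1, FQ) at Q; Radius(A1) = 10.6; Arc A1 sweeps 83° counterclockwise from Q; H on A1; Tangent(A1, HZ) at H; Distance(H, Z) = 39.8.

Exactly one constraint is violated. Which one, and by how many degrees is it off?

Tangent(A1, HZ) at H — off by 5.00°.

F = (0.00, 0.00) ✓; F.y = 0.00, Q.y = 0.00 ✓; |FQ| = 19.40 ✓; ∠(TQ, QF) = 90.00° ✓; |TQ| = 10.60 ✓; bearing(T→H) − bearing(T→Q) = 83.00° ✓; |TH| = 10.60 ✓; ∠(TH, HZ) = 95.00° ✗; |HZ| = 39.80 ✓.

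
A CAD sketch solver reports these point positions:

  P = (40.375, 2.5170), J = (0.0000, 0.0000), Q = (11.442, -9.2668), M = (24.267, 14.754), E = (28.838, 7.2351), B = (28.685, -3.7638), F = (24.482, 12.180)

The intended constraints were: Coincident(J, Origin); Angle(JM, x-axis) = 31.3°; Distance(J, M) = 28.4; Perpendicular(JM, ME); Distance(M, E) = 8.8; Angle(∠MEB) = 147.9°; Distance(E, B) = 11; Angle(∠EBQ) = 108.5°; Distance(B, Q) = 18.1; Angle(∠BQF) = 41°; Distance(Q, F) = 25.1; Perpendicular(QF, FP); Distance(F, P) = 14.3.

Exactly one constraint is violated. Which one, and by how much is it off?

Distance(F, P) = 14.3 — off by 4.30.

J = (0.00, 0.00) ✓; JM at 31.30° ✓; |JM| = 28.40 ✓; ∠(JM, ME) = 90.00° ✓; |ME| = 8.799 ✓; ∠MEB = 147.9° ✓; |EB| = 11.00 ✓; ∠EBQ = 108.5° ✓; |BQ| = 18.10 ✓; ∠BQF = 41.00° ✓; |QF| = 25.10 ✓; ∠(QF, FP) = 90.00° ✓; |FP| = 18.60 ✗.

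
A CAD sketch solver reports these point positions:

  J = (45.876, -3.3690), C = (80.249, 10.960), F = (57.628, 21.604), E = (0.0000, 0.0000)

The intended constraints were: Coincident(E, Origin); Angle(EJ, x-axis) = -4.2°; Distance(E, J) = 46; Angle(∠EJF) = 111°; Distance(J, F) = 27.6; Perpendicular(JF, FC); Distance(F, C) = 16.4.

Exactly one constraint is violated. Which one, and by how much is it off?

Distance(F, C) = 16.4 — off by 8.60.

E = (0.00, 0.00) ✓; EJ at -4.200° ✓; |EJ| = 46.00 ✓; ∠EJF = 111.0° ✓; |JF| = 27.60 ✓; ∠(JF, FC) = 90.00° ✓; |FC| = 25.00 ✗.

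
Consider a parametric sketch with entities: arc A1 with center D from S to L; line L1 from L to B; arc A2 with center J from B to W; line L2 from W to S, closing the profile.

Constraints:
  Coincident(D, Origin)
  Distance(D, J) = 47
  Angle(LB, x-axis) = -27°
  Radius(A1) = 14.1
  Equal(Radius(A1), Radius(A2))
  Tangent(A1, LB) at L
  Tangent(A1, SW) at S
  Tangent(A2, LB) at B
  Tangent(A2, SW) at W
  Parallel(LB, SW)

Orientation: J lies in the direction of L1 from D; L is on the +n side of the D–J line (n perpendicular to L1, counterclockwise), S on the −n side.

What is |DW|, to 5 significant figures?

49.069

The slot axis is L1's direction at -27.0°, so u = (cos -27.0°, sin -27.0°) = (0.89101, -0.45399) and n = (−sin -27.0°, cos -27.0°) = (0.45399, 0.89101). D is at the origin and J lies 47.0 along u from D, so J = 47.0·u = (41.877, -21.338). Tangency of A1 to both parallel lines with radius 14.1 puts L and S at D ± 14.1·n: L = (6.4013, 12.563), S = (-6.4013, -12.563). Equal radii place B and W the same way about J: B = J + 14.1·n = (48.279, -8.7744), W = J − 14.1·n = (35.476, -33.901). Then |DW| = |W − D| = 49.069.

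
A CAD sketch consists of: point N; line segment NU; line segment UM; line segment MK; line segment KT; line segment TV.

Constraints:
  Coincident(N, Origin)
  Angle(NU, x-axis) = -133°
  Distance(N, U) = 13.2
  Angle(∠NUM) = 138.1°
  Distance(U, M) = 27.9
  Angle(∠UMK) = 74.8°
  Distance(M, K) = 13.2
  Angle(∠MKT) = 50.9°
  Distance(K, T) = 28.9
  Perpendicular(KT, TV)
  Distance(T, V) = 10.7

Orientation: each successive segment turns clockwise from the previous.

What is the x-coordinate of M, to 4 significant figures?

-36.79

N is at the origin; NU runs at -133.0° with length 13.2, so U = (-9.002, -9.654). ∠NUM = 138.1° gives UM at -174.9° from the x-axis; with |UM| = 27.9, M = (-36.79, -12.13). So M.x = -36.79.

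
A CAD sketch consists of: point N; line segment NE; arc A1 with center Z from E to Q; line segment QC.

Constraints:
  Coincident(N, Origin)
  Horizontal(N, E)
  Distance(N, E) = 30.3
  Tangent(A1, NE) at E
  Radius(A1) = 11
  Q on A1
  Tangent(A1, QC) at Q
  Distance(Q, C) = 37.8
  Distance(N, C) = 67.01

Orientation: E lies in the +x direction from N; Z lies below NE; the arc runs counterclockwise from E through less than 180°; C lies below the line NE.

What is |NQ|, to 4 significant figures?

29.28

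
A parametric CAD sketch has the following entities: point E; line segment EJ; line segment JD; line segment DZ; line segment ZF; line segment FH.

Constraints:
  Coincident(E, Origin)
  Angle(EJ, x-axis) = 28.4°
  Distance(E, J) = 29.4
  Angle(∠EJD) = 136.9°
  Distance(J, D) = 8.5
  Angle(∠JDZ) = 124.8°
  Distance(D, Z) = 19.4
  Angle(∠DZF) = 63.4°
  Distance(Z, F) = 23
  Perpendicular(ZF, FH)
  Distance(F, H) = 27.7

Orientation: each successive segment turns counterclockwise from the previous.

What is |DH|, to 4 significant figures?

17.67

E is at the origin; EJ runs at 28.4° with length 29.4, so J = (25.86, 13.98). ∠EJD = 136.9° gives JD at 71.50° from the x-axis; with |JD| = 8.5, D = (28.56, 22.04). ∠JDZ = 124.8° gives DZ at 126.7° from the x-axis; with |DZ| = 19.4, Z = (16.96, 37.60). ∠DZF = 63.4° gives ZF at -116.7° from the x-axis; with |ZF| = 23.0, F = (6.630, 17.05). The perpendicularity gives FH at right angles to ZF, so FH runs at -26.70°; with |FH| = 27.7, H = (31.38, 4.605). Then |DH| = |H − D| = 17.67.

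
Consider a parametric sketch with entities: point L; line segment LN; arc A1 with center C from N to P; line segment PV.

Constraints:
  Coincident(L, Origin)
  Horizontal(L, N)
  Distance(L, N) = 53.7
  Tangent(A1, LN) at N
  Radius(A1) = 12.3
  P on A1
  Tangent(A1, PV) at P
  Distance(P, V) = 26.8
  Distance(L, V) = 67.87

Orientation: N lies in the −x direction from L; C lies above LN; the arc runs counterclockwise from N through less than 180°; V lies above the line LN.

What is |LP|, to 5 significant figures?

45.889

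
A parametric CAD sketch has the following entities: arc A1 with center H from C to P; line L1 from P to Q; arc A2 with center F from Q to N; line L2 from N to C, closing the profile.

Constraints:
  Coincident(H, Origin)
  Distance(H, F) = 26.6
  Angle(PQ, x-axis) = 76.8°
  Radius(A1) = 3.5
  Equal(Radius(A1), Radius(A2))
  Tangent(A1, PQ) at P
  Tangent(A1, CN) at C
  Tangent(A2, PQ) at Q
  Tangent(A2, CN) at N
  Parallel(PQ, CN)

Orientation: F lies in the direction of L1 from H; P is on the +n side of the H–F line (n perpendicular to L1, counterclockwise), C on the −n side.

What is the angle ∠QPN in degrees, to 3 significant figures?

14.7°

Tangency of A1 to both parallel lines with radius 3.5 puts P and C at H ± 3.5·n: P = (-3.41, 0.799), C = (3.41, -0.799). Equal radii place Q and N the same way about F: Q = F + 3.5·n = (2.67, 26.7), N = F − 3.5·n = (9.48, 25.1). Then cos ∠QPN = PQ·PN / (|PQ||PN|), giving 14.7°.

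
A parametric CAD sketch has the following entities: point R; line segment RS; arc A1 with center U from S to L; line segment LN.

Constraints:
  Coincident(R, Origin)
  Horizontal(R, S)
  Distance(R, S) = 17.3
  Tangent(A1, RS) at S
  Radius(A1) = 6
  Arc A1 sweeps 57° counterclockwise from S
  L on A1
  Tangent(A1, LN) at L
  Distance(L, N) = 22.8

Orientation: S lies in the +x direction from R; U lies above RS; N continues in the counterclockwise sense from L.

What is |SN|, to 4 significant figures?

27.97

R is at the origin; RS is horizontal with |RS| = 17.3 and S on the +x side, so S = (17.30, 0.000). A1 meets RS tangentially, so US is at right angles to RS, so U = S + (0, 6) = (17.30, 6.000). On A1, S sits at bearing -90° from U; a 57° counterclockwise sweep puts L at bearing -33°, so L = U + 6.0·(cos -33°, sin -33°) = (22.33, 2.732). Tangency of A1 to LN means the radius UL is perpendicular to LN, so LN runs along (−sin -33°, cos -33°); with |LN| = 22.8, N = (34.75, 21.85). Then |SN| = |N − S| = 27.97.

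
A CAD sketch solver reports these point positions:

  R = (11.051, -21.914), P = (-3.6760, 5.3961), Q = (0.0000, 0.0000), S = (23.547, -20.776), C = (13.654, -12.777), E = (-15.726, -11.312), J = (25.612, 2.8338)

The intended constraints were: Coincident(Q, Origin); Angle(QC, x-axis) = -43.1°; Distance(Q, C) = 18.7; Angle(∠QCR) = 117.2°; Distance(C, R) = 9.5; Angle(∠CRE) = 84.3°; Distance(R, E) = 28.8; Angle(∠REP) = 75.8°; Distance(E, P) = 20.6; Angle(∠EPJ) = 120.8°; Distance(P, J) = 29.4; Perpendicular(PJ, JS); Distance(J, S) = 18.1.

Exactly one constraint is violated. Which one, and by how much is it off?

Distance(J, S) = 18.1 — off by 5.60.

Q = (0.00, 0.00) ✓; QC at -43.10° ✓; |QC| = 18.70 ✓; ∠QCR = 117.2° ✓; |CR| = 9.501 ✓; ∠CRE = 84.30° ✓; |RE| = 28.80 ✓; ∠REP = 75.80° ✓; |EP| = 20.60 ✓; ∠EPJ = 120.8° ✓; |PJ| = 29.40 ✓; ∠(PJ, JS) = 90.00° ✓; |JS| = 23.70 ✗.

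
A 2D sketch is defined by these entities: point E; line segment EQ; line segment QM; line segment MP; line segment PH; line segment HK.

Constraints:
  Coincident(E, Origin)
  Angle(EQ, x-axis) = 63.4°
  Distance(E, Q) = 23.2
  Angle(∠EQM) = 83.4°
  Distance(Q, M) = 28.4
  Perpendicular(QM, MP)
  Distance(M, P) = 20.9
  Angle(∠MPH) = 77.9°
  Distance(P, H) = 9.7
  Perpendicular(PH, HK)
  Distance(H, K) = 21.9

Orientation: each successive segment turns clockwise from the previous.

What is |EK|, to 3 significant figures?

33.0

E is at the origin; EQ runs at 63.4° with length 23.2, so Q = (10.4, 20.7). ∠EQM = 83.4° gives QM at -33.2° from the x-axis; with |QM| = 28.4, M = (34.2, 5.19). QM is perpendicular to MP, so MP runs at -123°; with |MP| = 20.9, P = (22.7, -12.3). ∠MPH = 77.9° gives PH at 135° from the x-axis; with |PH| = 9.7, H = (15.9, -5.40). PH is perpendicular to HK, so HK runs at 44.7°; with |HK| = 21.9, K = (31.5, 10.0). Then |EK| = |K − E| = 33.0.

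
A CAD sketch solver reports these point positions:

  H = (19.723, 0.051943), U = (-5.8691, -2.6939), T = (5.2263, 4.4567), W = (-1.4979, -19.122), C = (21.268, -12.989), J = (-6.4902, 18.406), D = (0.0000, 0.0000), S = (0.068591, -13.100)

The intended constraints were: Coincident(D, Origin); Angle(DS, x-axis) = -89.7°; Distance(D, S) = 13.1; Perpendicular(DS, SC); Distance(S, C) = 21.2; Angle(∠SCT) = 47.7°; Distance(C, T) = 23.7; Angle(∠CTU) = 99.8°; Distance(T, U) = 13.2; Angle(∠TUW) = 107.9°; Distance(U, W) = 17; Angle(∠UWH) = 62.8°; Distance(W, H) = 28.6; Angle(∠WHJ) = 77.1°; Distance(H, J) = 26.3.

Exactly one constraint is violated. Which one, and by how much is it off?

Distance(H, J) = 26.3 — off by 5.70.

D = (0.00, 0.00) ✓; DS at -89.70° ✓; |DS| = 13.10 ✓; ∠(DS, SC) = 90.00° ✓; |SC| = 21.20 ✓; ∠SCT = 47.70° ✓; |CT| = 23.70 ✓; ∠CTU = 99.80° ✓; |TU| = 13.20 ✓; ∠TUW = 107.9° ✓; |UW| = 17.00 ✓; ∠UWH = 62.80° ✓; |WH| = 28.60 ✓; ∠WHJ = 77.10° ✓; |HJ| = 32.00 ✗.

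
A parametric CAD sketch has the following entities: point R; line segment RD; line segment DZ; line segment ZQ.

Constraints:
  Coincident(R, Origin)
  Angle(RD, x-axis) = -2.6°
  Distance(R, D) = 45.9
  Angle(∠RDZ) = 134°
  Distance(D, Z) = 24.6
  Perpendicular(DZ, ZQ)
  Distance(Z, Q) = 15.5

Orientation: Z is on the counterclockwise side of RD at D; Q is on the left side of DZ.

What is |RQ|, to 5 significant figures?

59.139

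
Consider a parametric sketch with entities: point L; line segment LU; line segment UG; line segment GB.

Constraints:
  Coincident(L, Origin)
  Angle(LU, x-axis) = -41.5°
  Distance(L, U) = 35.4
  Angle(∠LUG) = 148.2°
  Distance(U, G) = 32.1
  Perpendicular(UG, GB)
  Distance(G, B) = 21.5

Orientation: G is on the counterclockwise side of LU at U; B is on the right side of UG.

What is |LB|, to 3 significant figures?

74.0

L is at the origin; LU runs at -41.5° with length 35.4, so U = 35.4·(cos -41.5°, sin -41.5°) = (26.5, -23.5). ∠LUG = 148.2°, so UG runs at -41.5° + (180° − 148.2°) = -9.70° from the x-axis; with |UG| = 32.1, G = U + 32.1·(cos -9.70°, sin -9.70°) = (58.2, -28.9). UG ⟂ GB; with |GB| = 21.5 on the right of UG, B = G + 21.5·(-0.168, -0.986) = (54.5, -50.1). Then |LB| = |B − L| = 74.0.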